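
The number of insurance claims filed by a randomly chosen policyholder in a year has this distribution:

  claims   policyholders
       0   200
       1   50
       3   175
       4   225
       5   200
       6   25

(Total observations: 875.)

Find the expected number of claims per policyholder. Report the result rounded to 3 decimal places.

3.000

Total = 875, so P(claims=0) = 200/875, etc.
E[X] = (8/35)·0 + (2/35)·1 + (1/5)·3 + (9/35)·4 + (8/35)·5 + (1/35)·6
     = 3 ≈ 3.000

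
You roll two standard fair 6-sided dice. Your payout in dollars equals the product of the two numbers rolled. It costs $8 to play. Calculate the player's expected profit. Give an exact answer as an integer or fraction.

Distribution of the product of the two numbers rolled: 1 w.p. 1/36, 2 w.p. 1/18, 3 w.p. 1/18, 4 w.p. 1/12, 5 w.p. 1/18, 6 w.p. 1/9, …
E[payout] = (1/36)·1 + (1/18)·2 + (1/18)·3 + (1/12)·4 + (1/18)·5 + (1/9)·6 + (1/18)·8 + (1/36)·9 + (1/18)·10 + (1/9)·12 + (1/18)·15 + (1/36)·16 + (1/18)·18 + (1/18)·20 + (1/18)·24 + (1/36)·25 + (1/18)·30 + (1/36)·36 = 49/4
Expected profit = 49/4 − 8 = 17/4

17/4 dollars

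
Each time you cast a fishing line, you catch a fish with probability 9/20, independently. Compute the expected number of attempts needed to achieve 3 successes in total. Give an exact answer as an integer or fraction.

20/3

By linearity (sum of 3 independent geometric waits), E[trials] = 3/p = 3/(9/20) = 20/3.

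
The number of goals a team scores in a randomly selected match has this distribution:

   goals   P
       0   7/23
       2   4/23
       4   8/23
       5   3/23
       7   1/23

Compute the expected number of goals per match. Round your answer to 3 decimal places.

2.696

E[X] = (7/23)·0 + (4/23)·2 + (8/23)·4 + (3/23)·5 + (1/23)·7
     = 62/23 ≈ 2.696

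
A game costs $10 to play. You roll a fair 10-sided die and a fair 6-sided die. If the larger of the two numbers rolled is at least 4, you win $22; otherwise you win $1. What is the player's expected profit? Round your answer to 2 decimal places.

$8.85

E[payout] = (3/20)·1 + (17/20)·22 = 377/20
Expected profit = 377/20 − 10 = 177/20 ≈ $8.85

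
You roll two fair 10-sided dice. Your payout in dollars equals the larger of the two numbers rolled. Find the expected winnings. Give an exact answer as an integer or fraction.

143/20 dollars

Distribution of the larger of the two numbers rolled: 1 w.p. 1/100, 2 w.p. 3/100, 3 w.p. 1/20, 4 w.p. 7/100, 5 w.p. 9/100, 6 w.p. 11/100, …
E[payout] = (1/100)·1 + (3/100)·2 + (1/20)·3 + (7/100)·4 + (9/100)·5 + (11/100)·6 + (13/100)·7 + (3/20)·8 + (17/100)·9 + (19/100)·10 = 143/20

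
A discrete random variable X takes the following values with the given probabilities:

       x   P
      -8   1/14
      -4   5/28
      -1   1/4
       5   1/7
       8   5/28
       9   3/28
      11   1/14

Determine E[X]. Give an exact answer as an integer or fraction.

E[X] = (1/14)·(-8) + (5/28)·(-4) + (1/4)·(-1) + (1/7)·5 + (5/28)·8 + (3/28)·9 + (1/14)·11
     = 33/14

33/14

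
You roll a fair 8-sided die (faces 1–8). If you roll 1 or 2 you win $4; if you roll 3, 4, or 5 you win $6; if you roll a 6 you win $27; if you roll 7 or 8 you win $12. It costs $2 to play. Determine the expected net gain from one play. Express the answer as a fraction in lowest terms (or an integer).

61/8 dollars

E[payout] = (1/4)·4 + (3/8)·6 + (1/4)·12 + (1/8)·27 = 77/8
Expected profit = 77/8 − 2 = 61/8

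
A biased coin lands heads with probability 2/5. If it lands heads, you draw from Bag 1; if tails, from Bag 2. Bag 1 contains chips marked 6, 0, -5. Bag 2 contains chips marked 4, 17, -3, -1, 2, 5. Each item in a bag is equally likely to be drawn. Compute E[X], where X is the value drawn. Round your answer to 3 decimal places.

2.533

E[X | Bag 1] = (6 + 0 − 5)/3 = 1/3
E[X | Bag 2] = (4 + 17 − 3 − 1 + 2 + 5)/6 = 4
E[X] = (2/5)·1/3 + (3/5)·4 = 38/15 ≈ 2.533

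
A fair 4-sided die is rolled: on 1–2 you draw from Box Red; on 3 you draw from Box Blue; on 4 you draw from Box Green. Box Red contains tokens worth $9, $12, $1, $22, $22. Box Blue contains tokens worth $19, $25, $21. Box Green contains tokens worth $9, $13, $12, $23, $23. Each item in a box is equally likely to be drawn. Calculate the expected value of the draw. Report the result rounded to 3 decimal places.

$16.017

E[X | Box Red] = (9 + 12 + 1 + 22 + 22)/5 = 66/5
E[X | Box Blue] = (19 + 25 + 21)/3 = 65/3
E[X | Box Green] = (9 + 13 + 12 + 23 + 23)/5 = 16
E[X] = (1/2)·66/5 + (1/4)·65/3 + (1/4)·16 = 961/60 ≈ 16.017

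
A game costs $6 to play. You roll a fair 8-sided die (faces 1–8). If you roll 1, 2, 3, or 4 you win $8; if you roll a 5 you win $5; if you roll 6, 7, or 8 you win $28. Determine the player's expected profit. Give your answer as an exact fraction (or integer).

E[payout] = (1/8)·5 + (1/2)·8 + (3/8)·28 = 121/8
Expected profit = 121/8 − 6 = 73/8

73/8 dollars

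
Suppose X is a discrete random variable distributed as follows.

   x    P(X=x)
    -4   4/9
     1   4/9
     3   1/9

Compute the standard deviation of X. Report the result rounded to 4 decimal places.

E[X] = -1, E[X²] = 77/9
Var(X) = E[X²] − (E[X])² = 77/9 − 1 = 68/9
SD(X) = √(68/9) ≈ 2.7487

2.7487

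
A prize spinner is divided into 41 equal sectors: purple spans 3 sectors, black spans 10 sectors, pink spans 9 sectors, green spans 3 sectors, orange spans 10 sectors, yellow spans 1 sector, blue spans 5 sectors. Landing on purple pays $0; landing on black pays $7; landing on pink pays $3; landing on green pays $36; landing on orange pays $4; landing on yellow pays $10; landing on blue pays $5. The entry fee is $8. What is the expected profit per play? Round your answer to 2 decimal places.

-$1.17

E[payout] = (3/41)·0 + (10/41)·7 + (9/41)·3 + (3/41)·36 + (10/41)·4 + (1/41)·10 + (5/41)·5 = 280/41
Expected profit = 280/41 − 8 = -48/41 ≈ -$1.17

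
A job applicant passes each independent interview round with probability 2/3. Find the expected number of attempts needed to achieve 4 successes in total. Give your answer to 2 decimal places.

By linearity (sum of 4 independent geometric waits), E[trials] = 4/p = 4/(2/3) = 6.
≈ 6.00

6.00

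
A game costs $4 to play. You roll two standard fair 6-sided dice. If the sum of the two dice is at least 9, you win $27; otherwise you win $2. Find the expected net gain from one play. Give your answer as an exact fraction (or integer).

89/18 dollars

E[payout] = (13/18)·2 + (5/18)·27 = 161/18
Expected profit = 161/18 − 4 = 89/18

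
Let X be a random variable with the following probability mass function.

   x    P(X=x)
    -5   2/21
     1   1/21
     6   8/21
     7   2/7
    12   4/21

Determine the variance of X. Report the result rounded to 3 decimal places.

19.837

E[X] = (2/21)·(-5) + (1/21)·1 + (8/21)·6 + (2/7)·7 + (4/21)·12 = 43/7
E[X²] = (2/21)·25 + (1/21)·1 + (8/21)·36 + (2/7)·49 + (4/21)·144 = 403/7
Var(X) = 403/7 − (43/7)² = 972/49 ≈ 19.837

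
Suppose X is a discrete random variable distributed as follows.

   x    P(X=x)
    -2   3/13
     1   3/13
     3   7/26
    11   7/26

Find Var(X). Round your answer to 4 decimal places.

E[X] = (3/13)·(-2) + (3/13)·1 + (7/26)·3 + (7/26)·11 = 46/13
E[X²] = (3/13)·4 + (3/13)·1 + (7/26)·9 + (7/26)·121 = 470/13
Var(X) = 470/13 − (46/13)² = 3994/169 ≈ 23.6331

23.6331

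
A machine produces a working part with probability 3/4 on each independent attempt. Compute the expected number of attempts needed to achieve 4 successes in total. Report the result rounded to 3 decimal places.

By linearity (sum of 4 independent geometric waits), E[trials] = 4/p = 4/(3/4) = 16/3.
≈ 5.333

5.333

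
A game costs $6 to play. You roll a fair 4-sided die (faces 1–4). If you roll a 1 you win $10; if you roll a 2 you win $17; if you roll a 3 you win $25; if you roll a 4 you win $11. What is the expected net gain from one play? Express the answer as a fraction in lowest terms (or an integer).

E[payout] = (1/4)·10 + (1/4)·11 + (1/4)·17 + (1/4)·25 = 63/4
Expected profit = 63/4 − 6 = 39/4

39/4 dollars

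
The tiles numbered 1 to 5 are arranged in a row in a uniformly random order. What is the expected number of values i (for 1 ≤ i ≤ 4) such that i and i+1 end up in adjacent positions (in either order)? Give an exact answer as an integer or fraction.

8/5

For each i ∈ {1,…,4}, let Xᵢ = 1 if i and i+1 are adjacent. P(Xᵢ=1) = 2·(5−1)!/5! = 2/5.
By linearity, E[ΣXᵢ] = (4)·(2/5) = 8/5.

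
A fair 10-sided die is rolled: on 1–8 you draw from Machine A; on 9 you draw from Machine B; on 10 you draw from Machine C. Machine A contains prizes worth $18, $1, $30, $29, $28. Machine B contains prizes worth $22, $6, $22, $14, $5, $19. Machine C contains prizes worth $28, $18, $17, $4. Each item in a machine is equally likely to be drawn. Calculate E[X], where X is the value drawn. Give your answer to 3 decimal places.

E[X | Machine A] = (18 + 1 + 30 + 29 + 28)/5 = 106/5
E[X | Machine B] = (22 + 6 + 22 + 14 + 5 + 19)/6 = 44/3
E[X | Machine C] = (28 + 18 + 17 + 4)/4 = 67/4
E[X] = (4/5)·106/5 + (1/10)·44/3 + (1/10)·67/4 = 12061/600 ≈ 20.102

$20.102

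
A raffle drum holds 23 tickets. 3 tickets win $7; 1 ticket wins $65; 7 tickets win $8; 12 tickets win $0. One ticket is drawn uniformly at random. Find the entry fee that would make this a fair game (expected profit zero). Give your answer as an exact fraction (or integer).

142/23 dollars

E[payout] = (3/23)·7 + (1/23)·65 + (7/23)·8 + (12/23)·0 = 142/23
Fair fee = E[payout] = 142/23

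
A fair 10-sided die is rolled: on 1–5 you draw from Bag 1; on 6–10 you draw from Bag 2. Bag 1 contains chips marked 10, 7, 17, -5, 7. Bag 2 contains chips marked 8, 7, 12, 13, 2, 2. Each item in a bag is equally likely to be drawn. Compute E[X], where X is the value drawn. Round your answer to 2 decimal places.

E[X | Bag 1] = (10 + 7 + 17 − 5 + 7)/5 = 36/5
E[X | Bag 2] = (8 + 7 + 12 + 13 + 2 + 2)/6 = 22/3
E[X] = (1/2)·36/5 + (1/2)·22/3 = 109/15 ≈ 7.27

7.27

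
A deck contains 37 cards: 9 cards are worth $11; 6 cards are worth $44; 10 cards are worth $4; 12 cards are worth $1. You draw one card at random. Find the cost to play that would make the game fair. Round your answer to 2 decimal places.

E[payout] = (9/37)·11 + (6/37)·44 + (10/37)·4 + (12/37)·1 = 415/37
Fair fee = E[payout] = 415/37 ≈ $11.22

$11.22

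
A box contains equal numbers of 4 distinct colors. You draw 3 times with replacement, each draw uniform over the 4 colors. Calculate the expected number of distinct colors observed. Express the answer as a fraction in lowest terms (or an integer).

Let Xⱼ=1 if type j appears at least once. P(Xⱼ=1) = 1 − ((4−1)/4)^3 = 37/64.
E[#distinct] = 4·37/64 = 37/16.

37/16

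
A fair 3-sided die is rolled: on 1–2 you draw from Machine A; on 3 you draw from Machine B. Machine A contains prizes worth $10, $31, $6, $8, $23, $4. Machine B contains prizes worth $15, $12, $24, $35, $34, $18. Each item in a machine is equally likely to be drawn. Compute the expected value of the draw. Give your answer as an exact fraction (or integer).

E[X | Machine A] = (10 + 31 + 6 + 8 + 23 + 4)/6 = 41/3
E[X | Machine B] = (15 + 12 + 24 + 35 + 34 + 18)/6 = 23
E[X] = (2/3)·41/3 + (1/3)·23 = 151/9

151/9 dollars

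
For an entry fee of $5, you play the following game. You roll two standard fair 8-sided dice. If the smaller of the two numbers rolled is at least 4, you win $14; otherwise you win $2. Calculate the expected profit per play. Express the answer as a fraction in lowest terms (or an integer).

E[payout] = (39/64)·2 + (25/64)·14 = 107/16
Expected profit = 107/16 − 5 = 27/16

27/16 dollars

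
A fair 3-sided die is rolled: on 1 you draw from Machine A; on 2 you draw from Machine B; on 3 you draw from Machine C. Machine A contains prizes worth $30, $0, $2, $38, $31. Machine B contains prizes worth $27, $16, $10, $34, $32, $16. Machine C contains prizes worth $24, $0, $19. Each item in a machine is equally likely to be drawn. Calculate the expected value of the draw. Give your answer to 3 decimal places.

E[X | Machine A] = (30 + 0 + 2 + 38 + 31)/5 = 101/5
E[X | Machine B] = (27 + 16 + 10 + 34 + 32 + 16)/6 = 45/2
E[X | Machine C] = (24 + 0 + 19)/3 = 43/3
E[X] = (1/3)·101/5 + (1/3)·45/2 + (1/3)·43/3 = 1711/90 ≈ 19.011

$19.011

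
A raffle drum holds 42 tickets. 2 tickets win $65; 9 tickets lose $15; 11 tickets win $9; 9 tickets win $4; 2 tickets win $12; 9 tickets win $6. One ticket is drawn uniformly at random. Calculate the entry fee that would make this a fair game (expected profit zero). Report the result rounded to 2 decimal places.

$4.95

E[payout] = (2/42)·65 + (9/42)·(-15) + (11/42)·9 + (9/42)·4 + (2/42)·12 + (9/42)·6 = 104/21
Fair fee = E[payout] = 104/21 ≈ $4.95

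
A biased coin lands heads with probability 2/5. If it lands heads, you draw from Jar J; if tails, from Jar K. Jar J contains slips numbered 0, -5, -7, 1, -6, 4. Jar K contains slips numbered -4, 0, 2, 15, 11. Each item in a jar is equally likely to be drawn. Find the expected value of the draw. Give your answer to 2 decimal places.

E[X | Jar J] = (0 − 5 − 7 + 1 − 6 + 4)/6 = -13/6
E[X | Jar K] = (-4 + 0 + 2 + 15 + 11)/5 = 24/5
E[X] = (2/5)·(-13/6) + (3/5)·24/5 = 151/75 ≈ 2.01

2.01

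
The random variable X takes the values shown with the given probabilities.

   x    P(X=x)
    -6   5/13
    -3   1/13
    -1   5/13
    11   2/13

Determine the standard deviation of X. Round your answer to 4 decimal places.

E[X] = -16/13, E[X²] = 436/13
Var(X) = E[X²] − (E[X])² = 436/13 − 256/169 = 5412/169
SD(X) = √(5412/169) ≈ 5.6589

5.6589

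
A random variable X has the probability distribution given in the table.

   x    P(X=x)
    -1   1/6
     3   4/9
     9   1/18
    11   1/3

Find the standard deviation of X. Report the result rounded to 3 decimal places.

E[X] = 16/3, E[X²] = 49
Var(X) = E[X²] − (E[X])² = 49 − 256/9 = 185/9
SD(X) = √(185/9) ≈ 4.534

4.534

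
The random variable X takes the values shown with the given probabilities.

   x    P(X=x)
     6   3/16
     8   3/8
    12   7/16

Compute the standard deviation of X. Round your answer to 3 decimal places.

E[X] = 75/8, E[X²] = 375/4
Var(X) = E[X²] − (E[X])² = 375/4 − 5625/64 = 375/64
SD(X) = √(375/64) ≈ 2.421

2.421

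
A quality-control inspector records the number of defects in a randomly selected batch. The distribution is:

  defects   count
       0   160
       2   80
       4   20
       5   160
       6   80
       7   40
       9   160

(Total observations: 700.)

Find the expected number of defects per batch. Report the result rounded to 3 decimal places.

4.629

Total = 700, so P(defects=0) = 160/700, etc.
E[X] = (8/35)·0 + (4/35)·2 + (1/35)·4 + (8/35)·5 + (4/35)·6 + (2/35)·7 + (8/35)·9
     = 162/35 ≈ 4.629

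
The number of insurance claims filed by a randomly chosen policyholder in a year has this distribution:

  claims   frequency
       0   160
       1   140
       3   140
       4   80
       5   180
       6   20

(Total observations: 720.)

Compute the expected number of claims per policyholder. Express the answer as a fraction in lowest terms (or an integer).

Total = 720, so P(claims=0) = 160/720, etc.
E[X] = (2/9)·0 + (7/36)·1 + (7/36)·3 + (1/9)·4 + (1/4)·5 + (1/36)·6
     = 95/36

95/36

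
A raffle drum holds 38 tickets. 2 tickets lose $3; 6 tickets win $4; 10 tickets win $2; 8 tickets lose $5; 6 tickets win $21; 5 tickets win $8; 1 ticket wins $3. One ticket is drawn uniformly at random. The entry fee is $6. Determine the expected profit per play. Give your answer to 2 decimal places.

-$1.61

E[payout] = (2/38)·(-3) + (6/38)·4 + (10/38)·2 + (8/38)·(-5) + (6/38)·21 + (5/38)·8 + (1/38)·3 = 167/38
Expected profit = 167/38 − 6 = -61/38 ≈ -$1.61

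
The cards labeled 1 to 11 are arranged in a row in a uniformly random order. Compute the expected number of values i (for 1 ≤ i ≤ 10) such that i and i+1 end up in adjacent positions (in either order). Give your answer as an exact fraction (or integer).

For each i ∈ {1,…,10}, let Xᵢ = 1 if i and i+1 are adjacent. P(Xᵢ=1) = 2·(11−1)!/11! = 2/11.
By linearity, E[ΣXᵢ] = (10)·(2/11) = 20/11.

20/11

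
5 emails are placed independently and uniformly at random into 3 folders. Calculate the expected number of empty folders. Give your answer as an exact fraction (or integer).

Let Xⱼ=1 if folder j is empty. P(Xⱼ=1) = ((3-1)/3)^5 = 32/243.
By linearity, E[#empty] = 3·32/243 = 32/81.

32/81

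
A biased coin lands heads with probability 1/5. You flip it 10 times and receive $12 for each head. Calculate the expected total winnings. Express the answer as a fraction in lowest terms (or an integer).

$24

E[#heads] = 10·1/5 = 2 (linearity over flips).
E[winnings] = 12·2 = 24.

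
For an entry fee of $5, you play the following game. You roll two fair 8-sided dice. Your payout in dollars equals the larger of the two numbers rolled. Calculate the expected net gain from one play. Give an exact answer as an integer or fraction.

13/16 dollars

Distribution of the larger of the two numbers rolled: 1 w.p. 1/64, 2 w.p. 3/64, 3 w.p. 5/64, 4 w.p. 7/64, 5 w.p. 9/64, 6 w.p. 11/64, …
E[payout] = (1/64)·1 + (3/64)·2 + (5/64)·3 + (7/64)·4 + (9/64)·5 + (11/64)·6 + (13/64)·7 + (15/64)·8 = 93/16
Expected profit = 93/16 − 5 = 13/16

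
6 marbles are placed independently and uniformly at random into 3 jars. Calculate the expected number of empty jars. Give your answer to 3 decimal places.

0.263

Let Xⱼ=1 if jar j is empty. P(Xⱼ=1) = ((3-1)/3)^6 = 64/729.
By linearity, E[#empty] = 3·64/729 = 64/243.
≈ 0.263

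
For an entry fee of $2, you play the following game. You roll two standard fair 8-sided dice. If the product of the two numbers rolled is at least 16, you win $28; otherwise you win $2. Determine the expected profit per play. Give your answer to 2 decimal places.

$13.41

E[payout] = (31/64)·2 + (33/64)·28 = 493/32
Expected profit = 493/32 − 2 = 429/32 ≈ $13.41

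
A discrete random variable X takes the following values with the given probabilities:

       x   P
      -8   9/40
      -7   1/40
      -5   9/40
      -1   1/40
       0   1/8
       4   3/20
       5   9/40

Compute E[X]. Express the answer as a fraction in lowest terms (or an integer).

E[X] = (9/40)·(-8) + (1/40)·(-7) + (9/40)·(-5) + (1/40)·(-1) + (1/8)·0 + (3/20)·4 + (9/40)·5
     = -7/5

-7/5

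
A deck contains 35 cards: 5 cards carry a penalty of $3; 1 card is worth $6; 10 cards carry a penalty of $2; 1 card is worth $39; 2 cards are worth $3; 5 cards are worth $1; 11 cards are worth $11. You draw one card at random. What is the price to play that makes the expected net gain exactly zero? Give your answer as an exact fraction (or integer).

E[payout] = (5/35)·(-3) + (1/35)·6 + (10/35)·(-2) + (1/35)·39 + (2/35)·3 + (5/35)·1 + (11/35)·11 = 142/35
Fair fee = E[payout] = 142/35

142/35 dollars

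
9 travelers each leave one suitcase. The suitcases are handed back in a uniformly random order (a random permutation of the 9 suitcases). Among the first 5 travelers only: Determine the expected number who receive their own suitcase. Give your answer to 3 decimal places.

0.556

Let Xᵢ = 1 if person i gets their own suitcase. For each i, P(Xᵢ=1) = 1/9.
By linearity of expectation, E[X₁+…+X_5] = 5·(1/9) = 5/9.
≈ 0.556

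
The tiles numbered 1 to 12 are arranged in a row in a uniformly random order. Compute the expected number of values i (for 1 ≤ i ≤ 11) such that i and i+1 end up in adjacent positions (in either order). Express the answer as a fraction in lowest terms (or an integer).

11/6

For each i ∈ {1,…,11}, let Xᵢ = 1 if i and i+1 are adjacent. P(Xᵢ=1) = 2·(12−1)!/12! = 2/12.
By linearity, E[ΣXᵢ] = (11)·(2/12) = 11/6.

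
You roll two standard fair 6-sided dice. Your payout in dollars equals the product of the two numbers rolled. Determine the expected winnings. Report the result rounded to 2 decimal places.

$12.25

Distribution of the product of the two numbers rolled: 1 w.p. 1/36, 2 w.p. 1/18, 3 w.p. 1/18, 4 w.p. 1/12, 5 w.p. 1/18, 6 w.p. 1/9, …
E[payout] = (1/36)·1 + (1/18)·2 + (1/18)·3 + (1/12)·4 + (1/18)·5 + (1/9)·6 + (1/18)·8 + (1/36)·9 + (1/18)·10 + (1/9)·12 + (1/18)·15 + (1/36)·16 + (1/18)·18 + (1/18)·20 + (1/18)·24 + (1/36)·25 + (1/18)·30 + (1/36)·36 = 49/4
≈ $12.25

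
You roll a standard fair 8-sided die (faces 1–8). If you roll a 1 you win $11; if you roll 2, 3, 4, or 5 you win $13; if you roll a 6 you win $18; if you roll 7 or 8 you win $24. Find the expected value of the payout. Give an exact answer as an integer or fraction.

129/8 dollars

E[payout] = (1/8)·11 + (1/2)·13 + (1/8)·18 + (1/4)·24 = 129/8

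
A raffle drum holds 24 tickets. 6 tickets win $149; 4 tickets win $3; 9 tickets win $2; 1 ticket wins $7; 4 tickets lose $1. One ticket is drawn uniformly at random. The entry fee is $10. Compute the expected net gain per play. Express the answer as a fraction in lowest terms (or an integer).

E[payout] = (6/24)·149 + (4/24)·3 + (9/24)·2 + (1/24)·7 + (4/24)·(-1) = 309/8
Expected profit = 309/8 − 10 = 229/8

229/8 dollars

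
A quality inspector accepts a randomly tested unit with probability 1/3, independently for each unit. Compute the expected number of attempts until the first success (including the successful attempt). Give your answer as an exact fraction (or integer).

For a geometric distribution, E[trials] = 1/p = 1/(1/3) = 3.

3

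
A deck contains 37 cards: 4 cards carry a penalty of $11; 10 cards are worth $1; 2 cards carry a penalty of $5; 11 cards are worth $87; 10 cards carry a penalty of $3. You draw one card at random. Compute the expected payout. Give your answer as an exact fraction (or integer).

E[payout] = (4/37)·(-11) + (10/37)·1 + (2/37)·(-5) + (11/37)·87 + (10/37)·(-3) = 883/37

883/37 dollars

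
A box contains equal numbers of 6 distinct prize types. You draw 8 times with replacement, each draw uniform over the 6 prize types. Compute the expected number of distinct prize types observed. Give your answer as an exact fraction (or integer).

1288991/279936

Let Xⱼ=1 if type j appears at least once. P(Xⱼ=1) = 1 − ((6−1)/6)^8 = 1288991/1679616.
E[#distinct] = 6·1288991/1679616 = 1288991/279936.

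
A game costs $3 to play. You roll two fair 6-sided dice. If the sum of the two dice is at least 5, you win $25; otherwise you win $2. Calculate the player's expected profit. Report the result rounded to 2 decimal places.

$18.17

E[payout] = (1/6)·2 + (5/6)·25 = 127/6
Expected profit = 127/6 − 3 = 109/6 ≈ $18.17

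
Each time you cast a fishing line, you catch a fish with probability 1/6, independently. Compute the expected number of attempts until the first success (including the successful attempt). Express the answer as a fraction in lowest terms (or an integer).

6

For a geometric distribution, E[trials] = 1/p = 1/(1/6) = 6.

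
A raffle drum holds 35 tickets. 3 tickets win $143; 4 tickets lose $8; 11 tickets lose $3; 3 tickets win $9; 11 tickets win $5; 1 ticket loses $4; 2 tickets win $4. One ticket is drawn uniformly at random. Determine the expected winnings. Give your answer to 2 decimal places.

$12.86

E[payout] = (3/35)·143 + (4/35)·(-8) + (11/35)·(-3) + (3/35)·9 + (11/35)·5 + (1/35)·(-4) + (2/35)·4 = 90/7
≈ $12.86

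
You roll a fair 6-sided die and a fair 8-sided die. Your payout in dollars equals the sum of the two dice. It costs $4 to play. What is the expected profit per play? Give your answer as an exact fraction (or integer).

Distribution of the sum of the two dice: 2 w.p. 1/48, 3 w.p. 1/24, 4 w.p. 1/16, 5 w.p. 1/12, 6 w.p. 5/48, 7 w.p. 1/8, …
E[payout] = (1/48)·2 + (1/24)·3 + (1/16)·4 + (1/12)·5 + (5/48)·6 + (1/8)·7 + (1/8)·8 + (1/8)·9 + (5/48)·10 + (1/12)·11 + (1/16)·12 + (1/24)·13 + (1/48)·14 = 8
Expected profit = 8 − 4 = 4

$4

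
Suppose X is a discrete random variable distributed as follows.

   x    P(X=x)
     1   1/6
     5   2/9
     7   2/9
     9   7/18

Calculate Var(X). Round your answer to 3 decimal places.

8.000

E[X] = (1/6)·1 + (2/9)·5 + (2/9)·7 + (7/18)·9 = 19/3
E[X²] = (1/6)·1 + (2/9)·25 + (2/9)·49 + (7/18)·81 = 433/9
Var(X) = 433/9 − (19/3)² = 8 ≈ 8.000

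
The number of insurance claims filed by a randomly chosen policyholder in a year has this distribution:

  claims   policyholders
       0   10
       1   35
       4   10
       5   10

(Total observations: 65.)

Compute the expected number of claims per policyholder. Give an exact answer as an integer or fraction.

25/13

Total = 65, so P(claims=0) = 10/65, etc.
E[X] = (2/13)·0 + (7/13)·1 + (2/13)·4 + (2/13)·5
     = 25/13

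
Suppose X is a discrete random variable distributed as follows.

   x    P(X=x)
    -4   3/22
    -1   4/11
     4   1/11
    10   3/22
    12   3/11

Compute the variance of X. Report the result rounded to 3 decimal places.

40.174

E[X] = (3/22)·(-4) + (4/11)·(-1) + (1/11)·4 + (3/22)·10 + (3/11)·12 = 45/11
E[X²] = (3/22)·16 + (4/11)·1 + (1/11)·16 + (3/22)·100 + (3/11)·144 = 626/11
Var(X) = 626/11 − (45/11)² = 4861/121 ≈ 40.174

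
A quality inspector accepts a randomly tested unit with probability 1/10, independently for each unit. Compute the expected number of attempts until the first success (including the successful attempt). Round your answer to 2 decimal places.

10.00

For a geometric distribution, E[trials] = 1/p = 1/(1/10) = 10.
≈ 10.00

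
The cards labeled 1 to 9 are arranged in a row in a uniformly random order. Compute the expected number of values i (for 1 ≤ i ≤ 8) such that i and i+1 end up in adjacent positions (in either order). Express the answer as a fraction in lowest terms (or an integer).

For each i ∈ {1,…,8}, let Xᵢ = 1 if i and i+1 are adjacent. P(Xᵢ=1) = 2·(9−1)!/9! = 2/9.
By linearity, E[ΣXᵢ] = (8)·(2/9) = 16/9.

16/9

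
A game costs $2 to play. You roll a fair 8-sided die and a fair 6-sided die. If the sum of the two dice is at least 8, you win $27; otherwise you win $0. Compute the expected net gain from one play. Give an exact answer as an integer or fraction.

211/16 dollars

E[payout] = (7/16)·0 + (9/16)·27 = 243/16
Expected profit = 243/16 − 2 = 211/16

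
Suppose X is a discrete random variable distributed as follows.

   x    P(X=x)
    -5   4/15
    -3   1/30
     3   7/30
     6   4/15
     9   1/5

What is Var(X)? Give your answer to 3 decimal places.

E[X] = (4/15)·(-5) + (1/30)·(-3) + (7/30)·3 + (4/15)·6 + (1/5)·9 = 8/3
E[X²] = (4/15)·25 + (1/30)·9 + (7/30)·9 + (4/15)·36 + (1/5)·81 = 523/15
Var(X) = 523/15 − (8/3)² = 1249/45 ≈ 27.756

27.756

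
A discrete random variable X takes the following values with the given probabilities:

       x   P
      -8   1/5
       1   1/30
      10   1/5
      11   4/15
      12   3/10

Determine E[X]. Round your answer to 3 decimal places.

E[X] = (1/5)·(-8) + (1/30)·1 + (1/5)·10 + (4/15)·11 + (3/10)·12
     = 209/30 ≈ 6.967

6.967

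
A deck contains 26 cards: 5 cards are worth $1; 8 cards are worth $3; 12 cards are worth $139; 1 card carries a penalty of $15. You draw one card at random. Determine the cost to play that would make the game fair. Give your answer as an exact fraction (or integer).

E[payout] = (5/26)·1 + (8/26)·3 + (12/26)·139 + (1/26)·(-15) = 841/13
Fair fee = E[payout] = 841/13

841/13 dollars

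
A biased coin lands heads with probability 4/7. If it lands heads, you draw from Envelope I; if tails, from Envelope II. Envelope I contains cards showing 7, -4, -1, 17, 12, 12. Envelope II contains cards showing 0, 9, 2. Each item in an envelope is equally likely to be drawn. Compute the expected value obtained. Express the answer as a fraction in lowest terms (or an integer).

E[X | Envelope I] = (7 − 4 − 1 + 17 + 12 + 12)/6 = 43/6
E[X | Envelope II] = (0 + 9 + 2)/3 = 11/3
E[X] = (4/7)·43/6 + (3/7)·11/3 = 17/3

17/3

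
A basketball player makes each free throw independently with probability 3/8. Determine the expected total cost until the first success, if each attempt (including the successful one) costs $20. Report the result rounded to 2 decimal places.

$53.33

E[#attempts] = 1/p = 8/3; E[cost] = 20·8/3 = 160/3.
≈ 53.33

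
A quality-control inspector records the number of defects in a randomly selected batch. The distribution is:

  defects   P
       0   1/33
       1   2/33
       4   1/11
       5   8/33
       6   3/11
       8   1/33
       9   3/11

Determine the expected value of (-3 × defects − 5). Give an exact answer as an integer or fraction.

-252/11

E[-3x-5] = (1/33)·(-5) + (2/33)·(-8) + (1/11)·(-17) + (8/33)·(-20) + (3/11)·(-23) + (1/33)·(-29) + (3/11)·(-32)
     = -252/11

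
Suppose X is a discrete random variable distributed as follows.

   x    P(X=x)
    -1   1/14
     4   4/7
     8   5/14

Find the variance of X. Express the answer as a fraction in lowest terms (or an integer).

E[X] = (1/14)·(-1) + (4/7)·4 + (5/14)·8 = 71/14
E[X²] = (1/14)·1 + (4/7)·16 + (5/14)·64 = 449/14
Var(X) = 449/14 − (71/14)² = 1245/196

1245/196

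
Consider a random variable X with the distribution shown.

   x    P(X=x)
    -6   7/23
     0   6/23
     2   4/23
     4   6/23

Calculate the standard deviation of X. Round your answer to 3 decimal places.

3.954

E[X] = -10/23, E[X²] = 364/23
Var(X) = E[X²] − (E[X])² = 364/23 − 100/529 = 8272/529
SD(X) = √(8272/529) ≈ 3.954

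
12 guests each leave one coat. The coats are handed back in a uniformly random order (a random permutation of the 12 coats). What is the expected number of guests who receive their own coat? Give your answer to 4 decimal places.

Let Xᵢ = 1 if person i gets their own coat. For each i, P(Xᵢ=1) = 1/12.
By linearity of expectation, E[X₁+…+X_12] = 12·(1/12) = 1.
≈ 1.0000

1.0000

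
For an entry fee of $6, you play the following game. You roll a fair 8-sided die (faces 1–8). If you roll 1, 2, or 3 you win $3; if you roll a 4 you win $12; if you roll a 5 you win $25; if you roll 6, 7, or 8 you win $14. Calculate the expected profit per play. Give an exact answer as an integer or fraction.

E[payout] = (3/8)·3 + (1/8)·12 + (3/8)·14 + (1/8)·25 = 11
Expected profit = 11 − 6 = 5

$5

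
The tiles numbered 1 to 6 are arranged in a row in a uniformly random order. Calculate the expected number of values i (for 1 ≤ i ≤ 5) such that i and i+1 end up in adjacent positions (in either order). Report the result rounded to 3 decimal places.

1.667

For each i ∈ {1,…,5}, let Xᵢ = 1 if i and i+1 are adjacent. P(Xᵢ=1) = 2·(6−1)!/6! = 2/6.
By linearity, E[ΣXᵢ] = (5)·(2/6) = 5/3.
≈ 1.667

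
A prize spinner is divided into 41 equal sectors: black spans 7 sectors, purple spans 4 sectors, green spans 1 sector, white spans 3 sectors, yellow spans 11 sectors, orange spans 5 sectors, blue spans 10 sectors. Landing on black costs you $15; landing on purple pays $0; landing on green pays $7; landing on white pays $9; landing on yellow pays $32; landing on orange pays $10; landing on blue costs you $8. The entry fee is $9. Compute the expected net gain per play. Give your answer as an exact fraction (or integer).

-118/41 dollars

E[payout] = (7/41)·(-15) + (4/41)·0 + (1/41)·7 + (3/41)·9 + (11/41)·32 + (5/41)·10 + (10/41)·(-8) = 251/41
Expected profit = 251/41 − 9 = -118/41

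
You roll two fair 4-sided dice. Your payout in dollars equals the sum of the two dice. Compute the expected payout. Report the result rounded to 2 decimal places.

Distribution of the sum of the two dice: 2 w.p. 1/16, 3 w.p. 1/8, 4 w.p. 3/16, 5 w.p. 1/4, 6 w.p. 3/16, 7 w.p. 1/8, …
E[payout] = (1/16)·2 + (1/8)·3 + (3/16)·4 + (1/4)·5 + (3/16)·6 + (1/8)·7 + (1/16)·8 = 5
≈ $5.00

$5.00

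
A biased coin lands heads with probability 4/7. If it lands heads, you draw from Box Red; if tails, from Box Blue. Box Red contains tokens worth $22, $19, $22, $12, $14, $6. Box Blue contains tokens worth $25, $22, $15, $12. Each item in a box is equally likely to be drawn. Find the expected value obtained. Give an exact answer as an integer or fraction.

E[X | Box Red] = (22 + 19 + 22 + 12 + 14 + 6)/6 = 95/6
E[X | Box Blue] = (25 + 22 + 15 + 12)/4 = 37/2
E[X] = (4/7)·95/6 + (3/7)·37/2 = 713/42

713/42 dollars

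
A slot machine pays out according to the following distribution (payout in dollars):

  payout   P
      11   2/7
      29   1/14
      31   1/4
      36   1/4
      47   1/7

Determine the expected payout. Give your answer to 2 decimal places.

$28.68

E[X] = (2/7)·11 + (1/14)·29 + (1/4)·31 + (1/4)·36 + (1/7)·47
     = 803/28 ≈ 28.68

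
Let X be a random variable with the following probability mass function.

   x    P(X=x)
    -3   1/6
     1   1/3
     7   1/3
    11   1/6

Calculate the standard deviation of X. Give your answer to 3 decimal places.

E[X] = 4, E[X²] = 115/3
Var(X) = E[X²] − (E[X])² = 115/3 − 16 = 67/3
SD(X) = √(67/3) ≈ 4.726

4.726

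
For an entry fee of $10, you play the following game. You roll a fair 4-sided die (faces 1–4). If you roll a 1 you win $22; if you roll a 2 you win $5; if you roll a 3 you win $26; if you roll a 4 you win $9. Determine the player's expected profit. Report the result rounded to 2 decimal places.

E[payout] = (1/4)·5 + (1/4)·9 + (1/4)·22 + (1/4)·26 = 31/2
Expected profit = 31/2 − 10 = 11/2 ≈ $5.50

$5.50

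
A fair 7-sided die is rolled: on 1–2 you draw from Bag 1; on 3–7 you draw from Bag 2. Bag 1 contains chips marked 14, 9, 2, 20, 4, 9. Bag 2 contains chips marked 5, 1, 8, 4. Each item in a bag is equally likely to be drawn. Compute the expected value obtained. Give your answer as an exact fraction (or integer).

251/42

E[X | Bag 1] = (14 + 9 + 2 + 20 + 4 + 9)/6 = 29/3
E[X | Bag 2] = (5 + 1 + 8 + 4)/4 = 9/2
E[X] = (2/7)·29/3 + (5/7)·9/2 = 251/42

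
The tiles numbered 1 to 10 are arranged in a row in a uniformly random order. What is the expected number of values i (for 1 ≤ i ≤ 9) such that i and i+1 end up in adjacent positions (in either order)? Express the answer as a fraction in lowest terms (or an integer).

For each i ∈ {1,…,9}, let Xᵢ = 1 if i and i+1 are adjacent. P(Xᵢ=1) = 2·(10−1)!/10! = 2/10.
By linearity, E[ΣXᵢ] = (9)·(2/10) = 9/5.

9/5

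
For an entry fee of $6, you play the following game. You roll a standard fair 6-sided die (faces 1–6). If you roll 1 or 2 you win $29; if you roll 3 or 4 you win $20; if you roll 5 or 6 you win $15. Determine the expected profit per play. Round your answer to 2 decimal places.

$15.33

E[payout] = (1/3)·15 + (1/3)·20 + (1/3)·29 = 64/3
Expected profit = 64/3 − 6 = 46/3 ≈ $15.33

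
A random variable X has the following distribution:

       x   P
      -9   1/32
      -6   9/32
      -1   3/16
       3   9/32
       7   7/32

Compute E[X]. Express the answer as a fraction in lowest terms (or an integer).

E[X] = (1/32)·(-9) + (9/32)·(-6) + (3/16)·(-1) + (9/32)·3 + (7/32)·7
     = 7/32

7/32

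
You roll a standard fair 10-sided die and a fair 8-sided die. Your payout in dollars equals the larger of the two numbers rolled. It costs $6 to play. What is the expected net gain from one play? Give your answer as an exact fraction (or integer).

11/20 dollars

Distribution of the larger of the two numbers rolled: 1 w.p. 1/80, 2 w.p. 3/80, 3 w.p. 1/16, 4 w.p. 7/80, 5 w.p. 9/80, 6 w.p. 11/80, …
E[payout] = (1/80)·1 + (3/80)·2 + (1/16)·3 + (7/80)·4 + (9/80)·5 + (11/80)·6 + (13/80)·7 + (3/16)·8 + (1/10)·9 + (1/10)·10 = 131/20
Expected profit = 131/20 − 6 = 11/20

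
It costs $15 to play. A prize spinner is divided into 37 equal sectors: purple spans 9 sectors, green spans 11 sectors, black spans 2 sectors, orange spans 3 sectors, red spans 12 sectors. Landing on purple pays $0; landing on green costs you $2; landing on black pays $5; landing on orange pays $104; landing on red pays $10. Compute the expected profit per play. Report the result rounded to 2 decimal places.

E[payout] = (9/37)·0 + (11/37)·(-2) + (2/37)·5 + (3/37)·104 + (12/37)·10 = 420/37
Expected profit = 420/37 − 15 = -135/37 ≈ -$3.65

-$3.65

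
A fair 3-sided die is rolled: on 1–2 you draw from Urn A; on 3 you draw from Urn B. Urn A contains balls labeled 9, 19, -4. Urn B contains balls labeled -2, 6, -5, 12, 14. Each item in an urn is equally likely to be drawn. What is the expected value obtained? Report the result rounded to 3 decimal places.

E[X | Urn A] = (9 + 19 − 4)/3 = 8
E[X | Urn B] = (-2 + 6 − 5 + 12 + 14)/5 = 5
E[X] = (2/3)·8 + (1/3)·5 = 7 ≈ 7.000

7.000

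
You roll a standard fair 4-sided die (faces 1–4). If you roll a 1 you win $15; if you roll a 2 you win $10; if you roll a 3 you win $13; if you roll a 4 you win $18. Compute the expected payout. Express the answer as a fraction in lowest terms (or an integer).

$14

E[payout] = (1/4)·10 + (1/4)·13 + (1/4)·15 + (1/4)·18 = 14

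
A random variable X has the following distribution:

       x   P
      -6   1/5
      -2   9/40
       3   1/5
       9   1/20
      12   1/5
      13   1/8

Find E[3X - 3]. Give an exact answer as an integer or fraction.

291/40

E[3x-3] = (1/5)·(-21) + (9/40)·(-9) + (1/5)·6 + (1/20)·24 + (1/5)·33 + (1/8)·36
     = 291/40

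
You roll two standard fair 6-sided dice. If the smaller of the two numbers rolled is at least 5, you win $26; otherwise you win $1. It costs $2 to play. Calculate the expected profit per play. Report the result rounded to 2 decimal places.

$1.78

E[payout] = (8/9)·1 + (1/9)·26 = 34/9
Expected profit = 34/9 − 2 = 16/9 ≈ $1.78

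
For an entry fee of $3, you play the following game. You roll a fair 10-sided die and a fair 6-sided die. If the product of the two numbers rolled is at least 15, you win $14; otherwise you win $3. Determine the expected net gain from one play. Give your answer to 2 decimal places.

$5.87

E[payout] = (7/15)·3 + (8/15)·14 = 133/15
Expected profit = 133/15 − 3 = 88/15 ≈ $5.87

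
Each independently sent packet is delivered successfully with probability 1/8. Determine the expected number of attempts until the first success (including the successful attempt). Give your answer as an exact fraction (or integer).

For a geometric distribution, E[trials] = 1/p = 1/(1/8) = 8.

8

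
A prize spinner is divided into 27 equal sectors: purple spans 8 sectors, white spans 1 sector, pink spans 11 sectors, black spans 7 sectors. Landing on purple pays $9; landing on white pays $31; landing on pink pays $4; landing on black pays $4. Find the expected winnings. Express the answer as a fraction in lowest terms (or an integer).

E[payout] = (8/27)·9 + (1/27)·31 + (11/27)·4 + (7/27)·4 = 175/27

175/27 dollars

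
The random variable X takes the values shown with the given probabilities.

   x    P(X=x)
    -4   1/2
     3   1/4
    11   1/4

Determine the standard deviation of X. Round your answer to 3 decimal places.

E[X] = 3/2, E[X²] = 81/2
Var(X) = E[X²] − (E[X])² = 81/2 − 9/4 = 153/4
SD(X) = √(153/4) ≈ 6.185

6.185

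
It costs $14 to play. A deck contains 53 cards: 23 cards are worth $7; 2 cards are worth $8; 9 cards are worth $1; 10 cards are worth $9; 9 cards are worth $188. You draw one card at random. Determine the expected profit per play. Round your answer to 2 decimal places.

E[payout] = (23/53)·7 + (2/53)·8 + (9/53)·1 + (10/53)·9 + (9/53)·188 = 1968/53
Expected profit = 1968/53 − 14 = 1226/53 ≈ $23.13

$23.13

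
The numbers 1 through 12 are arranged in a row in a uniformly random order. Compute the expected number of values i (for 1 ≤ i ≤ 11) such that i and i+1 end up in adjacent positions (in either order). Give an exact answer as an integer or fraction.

For each i ∈ {1,…,11}, let Xᵢ = 1 if i and i+1 are adjacent. P(Xᵢ=1) = 2·(12−1)!/12! = 2/12.
By linearity, E[ΣXᵢ] = (11)·(2/12) = 11/6.

11/6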